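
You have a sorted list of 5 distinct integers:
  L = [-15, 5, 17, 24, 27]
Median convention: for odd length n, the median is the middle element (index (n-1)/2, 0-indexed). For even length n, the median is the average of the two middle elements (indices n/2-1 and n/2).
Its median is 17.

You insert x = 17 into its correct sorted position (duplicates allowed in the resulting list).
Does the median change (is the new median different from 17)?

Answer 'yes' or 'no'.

Old median = 17
Insert x = 17
New median = 17
Changed? no

Answer: no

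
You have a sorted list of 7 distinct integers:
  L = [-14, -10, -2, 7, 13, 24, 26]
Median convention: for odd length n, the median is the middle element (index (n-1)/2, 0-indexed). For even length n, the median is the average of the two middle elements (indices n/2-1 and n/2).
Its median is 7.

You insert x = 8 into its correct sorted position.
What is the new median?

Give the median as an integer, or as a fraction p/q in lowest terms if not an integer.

Answer: 15/2

Derivation:
Old list (sorted, length 7): [-14, -10, -2, 7, 13, 24, 26]
Old median = 7
Insert x = 8
Old length odd (7). Middle was index 3 = 7.
New length even (8). New median = avg of two middle elements.
x = 8: 4 elements are < x, 3 elements are > x.
New sorted list: [-14, -10, -2, 7, 8, 13, 24, 26]
New median = 15/2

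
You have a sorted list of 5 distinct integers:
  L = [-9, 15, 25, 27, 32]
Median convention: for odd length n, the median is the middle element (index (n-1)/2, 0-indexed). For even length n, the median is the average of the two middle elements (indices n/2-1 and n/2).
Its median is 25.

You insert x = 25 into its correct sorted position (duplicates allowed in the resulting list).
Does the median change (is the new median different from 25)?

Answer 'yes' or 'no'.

Answer: no

Derivation:
Old median = 25
Insert x = 25
New median = 25
Changed? no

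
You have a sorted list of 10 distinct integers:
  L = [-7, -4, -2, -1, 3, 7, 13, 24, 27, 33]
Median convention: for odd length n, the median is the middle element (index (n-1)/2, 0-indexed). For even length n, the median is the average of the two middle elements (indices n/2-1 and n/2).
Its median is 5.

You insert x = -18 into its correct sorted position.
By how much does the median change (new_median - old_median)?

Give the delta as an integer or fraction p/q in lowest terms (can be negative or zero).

Old median = 5
After inserting x = -18: new sorted = [-18, -7, -4, -2, -1, 3, 7, 13, 24, 27, 33]
New median = 3
Delta = 3 - 5 = -2

Answer: -2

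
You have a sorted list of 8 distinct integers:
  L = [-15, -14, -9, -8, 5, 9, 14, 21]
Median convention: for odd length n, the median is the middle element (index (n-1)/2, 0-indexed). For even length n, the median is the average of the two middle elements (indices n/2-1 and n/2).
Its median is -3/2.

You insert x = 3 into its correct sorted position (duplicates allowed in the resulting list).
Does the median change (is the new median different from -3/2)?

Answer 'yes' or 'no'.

Old median = -3/2
Insert x = 3
New median = 3
Changed? yes

Answer: yes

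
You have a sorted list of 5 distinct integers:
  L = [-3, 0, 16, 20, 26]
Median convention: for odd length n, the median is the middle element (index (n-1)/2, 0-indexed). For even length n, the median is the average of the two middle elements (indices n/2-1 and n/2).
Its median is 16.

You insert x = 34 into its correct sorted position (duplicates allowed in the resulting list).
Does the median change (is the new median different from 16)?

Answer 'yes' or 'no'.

Answer: yes

Derivation:
Old median = 16
Insert x = 34
New median = 18
Changed? yes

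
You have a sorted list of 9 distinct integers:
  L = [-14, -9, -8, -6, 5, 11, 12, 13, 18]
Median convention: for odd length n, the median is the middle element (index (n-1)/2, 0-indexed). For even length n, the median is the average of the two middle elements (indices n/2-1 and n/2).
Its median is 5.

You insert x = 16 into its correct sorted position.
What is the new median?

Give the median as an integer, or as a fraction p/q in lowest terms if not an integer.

Old list (sorted, length 9): [-14, -9, -8, -6, 5, 11, 12, 13, 18]
Old median = 5
Insert x = 16
Old length odd (9). Middle was index 4 = 5.
New length even (10). New median = avg of two middle elements.
x = 16: 8 elements are < x, 1 elements are > x.
New sorted list: [-14, -9, -8, -6, 5, 11, 12, 13, 16, 18]
New median = 8

Answer: 8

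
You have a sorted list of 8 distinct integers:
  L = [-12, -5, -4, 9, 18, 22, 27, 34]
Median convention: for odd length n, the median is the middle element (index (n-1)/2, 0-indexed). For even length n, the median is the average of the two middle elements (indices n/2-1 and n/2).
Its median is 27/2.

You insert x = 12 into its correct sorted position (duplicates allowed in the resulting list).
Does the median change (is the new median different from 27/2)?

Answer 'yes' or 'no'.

Old median = 27/2
Insert x = 12
New median = 12
Changed? yes

Answer: yes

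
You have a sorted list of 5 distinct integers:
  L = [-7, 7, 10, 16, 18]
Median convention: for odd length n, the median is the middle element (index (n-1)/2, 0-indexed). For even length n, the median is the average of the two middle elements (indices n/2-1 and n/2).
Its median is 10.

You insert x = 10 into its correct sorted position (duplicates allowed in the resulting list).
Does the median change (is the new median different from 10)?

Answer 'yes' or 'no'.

Old median = 10
Insert x = 10
New median = 10
Changed? no

Answer: no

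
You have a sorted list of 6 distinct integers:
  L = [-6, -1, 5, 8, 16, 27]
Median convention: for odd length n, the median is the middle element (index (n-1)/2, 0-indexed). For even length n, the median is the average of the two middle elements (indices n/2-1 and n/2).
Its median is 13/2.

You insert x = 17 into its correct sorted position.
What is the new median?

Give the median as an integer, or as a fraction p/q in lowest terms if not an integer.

Old list (sorted, length 6): [-6, -1, 5, 8, 16, 27]
Old median = 13/2
Insert x = 17
Old length even (6). Middle pair: indices 2,3 = 5,8.
New length odd (7). New median = single middle element.
x = 17: 5 elements are < x, 1 elements are > x.
New sorted list: [-6, -1, 5, 8, 16, 17, 27]
New median = 8

Answer: 8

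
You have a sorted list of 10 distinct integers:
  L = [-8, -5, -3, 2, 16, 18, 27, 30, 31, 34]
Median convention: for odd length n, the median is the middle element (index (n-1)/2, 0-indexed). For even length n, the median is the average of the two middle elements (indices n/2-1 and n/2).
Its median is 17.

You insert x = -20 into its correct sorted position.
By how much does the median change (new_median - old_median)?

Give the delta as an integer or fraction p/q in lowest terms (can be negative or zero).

Old median = 17
After inserting x = -20: new sorted = [-20, -8, -5, -3, 2, 16, 18, 27, 30, 31, 34]
New median = 16
Delta = 16 - 17 = -1

Answer: -1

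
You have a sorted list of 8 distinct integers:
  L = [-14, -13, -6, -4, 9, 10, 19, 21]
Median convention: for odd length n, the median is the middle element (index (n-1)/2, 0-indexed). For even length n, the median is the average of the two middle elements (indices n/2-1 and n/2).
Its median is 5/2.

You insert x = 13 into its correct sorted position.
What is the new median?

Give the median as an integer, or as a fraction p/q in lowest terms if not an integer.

Answer: 9

Derivation:
Old list (sorted, length 8): [-14, -13, -6, -4, 9, 10, 19, 21]
Old median = 5/2
Insert x = 13
Old length even (8). Middle pair: indices 3,4 = -4,9.
New length odd (9). New median = single middle element.
x = 13: 6 elements are < x, 2 elements are > x.
New sorted list: [-14, -13, -6, -4, 9, 10, 13, 19, 21]
New median = 9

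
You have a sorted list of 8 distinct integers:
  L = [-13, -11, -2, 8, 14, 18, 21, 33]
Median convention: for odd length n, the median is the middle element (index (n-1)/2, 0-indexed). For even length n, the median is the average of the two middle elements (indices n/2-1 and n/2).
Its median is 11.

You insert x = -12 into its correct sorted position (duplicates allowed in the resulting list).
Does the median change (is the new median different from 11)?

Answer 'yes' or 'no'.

Answer: yes

Derivation:
Old median = 11
Insert x = -12
New median = 8
Changed? yes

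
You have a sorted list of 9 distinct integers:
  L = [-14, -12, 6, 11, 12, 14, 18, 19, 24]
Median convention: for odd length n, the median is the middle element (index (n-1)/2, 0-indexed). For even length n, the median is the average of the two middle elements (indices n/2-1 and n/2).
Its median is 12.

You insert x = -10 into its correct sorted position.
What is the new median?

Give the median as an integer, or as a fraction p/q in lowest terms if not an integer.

Answer: 23/2

Derivation:
Old list (sorted, length 9): [-14, -12, 6, 11, 12, 14, 18, 19, 24]
Old median = 12
Insert x = -10
Old length odd (9). Middle was index 4 = 12.
New length even (10). New median = avg of two middle elements.
x = -10: 2 elements are < x, 7 elements are > x.
New sorted list: [-14, -12, -10, 6, 11, 12, 14, 18, 19, 24]
New median = 23/2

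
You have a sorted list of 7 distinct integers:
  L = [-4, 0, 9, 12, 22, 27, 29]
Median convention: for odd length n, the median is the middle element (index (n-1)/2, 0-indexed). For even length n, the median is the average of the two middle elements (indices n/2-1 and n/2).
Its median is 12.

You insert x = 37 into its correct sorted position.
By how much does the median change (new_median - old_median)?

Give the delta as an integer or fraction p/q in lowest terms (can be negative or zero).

Answer: 5

Derivation:
Old median = 12
After inserting x = 37: new sorted = [-4, 0, 9, 12, 22, 27, 29, 37]
New median = 17
Delta = 17 - 12 = 5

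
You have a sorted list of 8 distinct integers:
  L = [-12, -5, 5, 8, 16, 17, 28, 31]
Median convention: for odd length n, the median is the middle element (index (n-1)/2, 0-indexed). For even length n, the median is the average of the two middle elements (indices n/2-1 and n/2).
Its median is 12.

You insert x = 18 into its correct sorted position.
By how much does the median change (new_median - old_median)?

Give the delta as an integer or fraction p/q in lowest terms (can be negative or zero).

Answer: 4

Derivation:
Old median = 12
After inserting x = 18: new sorted = [-12, -5, 5, 8, 16, 17, 18, 28, 31]
New median = 16
Delta = 16 - 12 = 4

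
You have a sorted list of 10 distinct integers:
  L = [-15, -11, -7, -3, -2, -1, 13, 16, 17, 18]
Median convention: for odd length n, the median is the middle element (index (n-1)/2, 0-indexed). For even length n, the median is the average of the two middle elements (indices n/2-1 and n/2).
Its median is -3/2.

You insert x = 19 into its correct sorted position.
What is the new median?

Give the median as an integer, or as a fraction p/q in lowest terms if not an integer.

Answer: -1

Derivation:
Old list (sorted, length 10): [-15, -11, -7, -3, -2, -1, 13, 16, 17, 18]
Old median = -3/2
Insert x = 19
Old length even (10). Middle pair: indices 4,5 = -2,-1.
New length odd (11). New median = single middle element.
x = 19: 10 elements are < x, 0 elements are > x.
New sorted list: [-15, -11, -7, -3, -2, -1, 13, 16, 17, 18, 19]
New median = -1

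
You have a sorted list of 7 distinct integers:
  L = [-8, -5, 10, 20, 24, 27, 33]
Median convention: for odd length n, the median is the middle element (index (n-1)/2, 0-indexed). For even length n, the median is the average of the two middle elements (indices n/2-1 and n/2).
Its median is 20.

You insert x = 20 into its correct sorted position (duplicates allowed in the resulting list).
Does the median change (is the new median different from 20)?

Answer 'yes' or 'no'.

Old median = 20
Insert x = 20
New median = 20
Changed? no

Answer: no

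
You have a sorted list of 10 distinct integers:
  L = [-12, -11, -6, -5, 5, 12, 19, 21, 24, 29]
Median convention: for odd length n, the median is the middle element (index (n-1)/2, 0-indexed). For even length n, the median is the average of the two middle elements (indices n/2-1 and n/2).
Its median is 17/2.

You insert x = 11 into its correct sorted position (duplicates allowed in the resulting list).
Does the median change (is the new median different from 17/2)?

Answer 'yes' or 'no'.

Old median = 17/2
Insert x = 11
New median = 11
Changed? yes

Answer: yes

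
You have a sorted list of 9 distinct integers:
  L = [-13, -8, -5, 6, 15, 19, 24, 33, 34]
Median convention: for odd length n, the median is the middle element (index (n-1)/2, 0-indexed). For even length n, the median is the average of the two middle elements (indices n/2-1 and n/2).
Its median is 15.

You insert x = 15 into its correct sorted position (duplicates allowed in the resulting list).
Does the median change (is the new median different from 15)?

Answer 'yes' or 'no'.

Old median = 15
Insert x = 15
New median = 15
Changed? no

Answer: no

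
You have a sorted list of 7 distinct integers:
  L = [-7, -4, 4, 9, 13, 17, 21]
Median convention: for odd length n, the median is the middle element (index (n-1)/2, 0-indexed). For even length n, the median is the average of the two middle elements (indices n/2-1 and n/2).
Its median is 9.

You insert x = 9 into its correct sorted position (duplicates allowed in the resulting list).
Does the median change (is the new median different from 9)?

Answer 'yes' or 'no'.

Old median = 9
Insert x = 9
New median = 9
Changed? no

Answer: no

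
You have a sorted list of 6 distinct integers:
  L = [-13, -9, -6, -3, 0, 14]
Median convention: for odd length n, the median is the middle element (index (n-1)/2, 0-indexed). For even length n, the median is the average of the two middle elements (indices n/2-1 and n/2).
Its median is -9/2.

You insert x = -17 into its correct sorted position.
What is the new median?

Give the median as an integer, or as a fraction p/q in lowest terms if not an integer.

Answer: -6

Derivation:
Old list (sorted, length 6): [-13, -9, -6, -3, 0, 14]
Old median = -9/2
Insert x = -17
Old length even (6). Middle pair: indices 2,3 = -6,-3.
New length odd (7). New median = single middle element.
x = -17: 0 elements are < x, 6 elements are > x.
New sorted list: [-17, -13, -9, -6, -3, 0, 14]
New median = -6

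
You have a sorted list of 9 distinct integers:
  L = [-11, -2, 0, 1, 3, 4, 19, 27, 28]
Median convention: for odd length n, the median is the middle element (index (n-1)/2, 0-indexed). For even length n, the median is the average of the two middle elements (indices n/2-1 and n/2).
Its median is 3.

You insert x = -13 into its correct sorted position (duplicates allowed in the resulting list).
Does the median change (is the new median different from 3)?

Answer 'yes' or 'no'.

Answer: yes

Derivation:
Old median = 3
Insert x = -13
New median = 2
Changed? yes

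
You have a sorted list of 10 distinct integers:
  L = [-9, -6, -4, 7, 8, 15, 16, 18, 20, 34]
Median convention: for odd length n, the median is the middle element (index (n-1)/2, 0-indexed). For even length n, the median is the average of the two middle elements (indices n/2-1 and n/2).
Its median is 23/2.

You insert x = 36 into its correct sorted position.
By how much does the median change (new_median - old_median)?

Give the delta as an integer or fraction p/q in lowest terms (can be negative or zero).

Old median = 23/2
After inserting x = 36: new sorted = [-9, -6, -4, 7, 8, 15, 16, 18, 20, 34, 36]
New median = 15
Delta = 15 - 23/2 = 7/2

Answer: 7/2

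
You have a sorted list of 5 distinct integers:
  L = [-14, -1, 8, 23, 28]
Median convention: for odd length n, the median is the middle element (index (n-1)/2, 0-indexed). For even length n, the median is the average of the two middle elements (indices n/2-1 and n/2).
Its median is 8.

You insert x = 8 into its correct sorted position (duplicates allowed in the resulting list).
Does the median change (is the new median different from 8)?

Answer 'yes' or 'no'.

Answer: no

Derivation:
Old median = 8
Insert x = 8
New median = 8
Changed? no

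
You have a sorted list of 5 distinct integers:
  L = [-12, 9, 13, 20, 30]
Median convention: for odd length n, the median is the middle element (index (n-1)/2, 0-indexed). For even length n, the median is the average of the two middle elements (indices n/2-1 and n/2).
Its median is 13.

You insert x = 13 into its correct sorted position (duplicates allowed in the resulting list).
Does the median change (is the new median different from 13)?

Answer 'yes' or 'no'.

Old median = 13
Insert x = 13
New median = 13
Changed? no

Answer: no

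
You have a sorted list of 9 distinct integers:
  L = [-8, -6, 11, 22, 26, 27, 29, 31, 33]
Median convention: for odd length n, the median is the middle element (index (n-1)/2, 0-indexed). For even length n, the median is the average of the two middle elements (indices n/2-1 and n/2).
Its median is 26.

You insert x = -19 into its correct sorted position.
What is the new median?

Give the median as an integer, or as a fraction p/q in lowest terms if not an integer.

Answer: 24

Derivation:
Old list (sorted, length 9): [-8, -6, 11, 22, 26, 27, 29, 31, 33]
Old median = 26
Insert x = -19
Old length odd (9). Middle was index 4 = 26.
New length even (10). New median = avg of two middle elements.
x = -19: 0 elements are < x, 9 elements are > x.
New sorted list: [-19, -8, -6, 11, 22, 26, 27, 29, 31, 33]
New median = 24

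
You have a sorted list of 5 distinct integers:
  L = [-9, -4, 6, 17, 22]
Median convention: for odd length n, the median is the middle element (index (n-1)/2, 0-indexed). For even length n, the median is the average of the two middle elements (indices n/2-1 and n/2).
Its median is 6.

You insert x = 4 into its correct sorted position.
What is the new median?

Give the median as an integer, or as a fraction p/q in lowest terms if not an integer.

Old list (sorted, length 5): [-9, -4, 6, 17, 22]
Old median = 6
Insert x = 4
Old length odd (5). Middle was index 2 = 6.
New length even (6). New median = avg of two middle elements.
x = 4: 2 elements are < x, 3 elements are > x.
New sorted list: [-9, -4, 4, 6, 17, 22]
New median = 5

Answer: 5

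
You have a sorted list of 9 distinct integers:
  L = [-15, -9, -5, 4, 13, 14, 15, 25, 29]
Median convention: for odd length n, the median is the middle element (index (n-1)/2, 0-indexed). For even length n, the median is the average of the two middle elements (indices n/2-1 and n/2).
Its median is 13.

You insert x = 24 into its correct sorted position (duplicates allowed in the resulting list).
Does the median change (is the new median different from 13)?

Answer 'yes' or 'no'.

Old median = 13
Insert x = 24
New median = 27/2
Changed? yes

Answer: yes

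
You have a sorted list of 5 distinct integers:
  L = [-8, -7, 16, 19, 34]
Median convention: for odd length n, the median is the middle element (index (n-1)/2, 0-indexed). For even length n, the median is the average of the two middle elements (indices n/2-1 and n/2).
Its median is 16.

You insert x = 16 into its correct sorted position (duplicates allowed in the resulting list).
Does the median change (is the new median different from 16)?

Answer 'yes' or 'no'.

Answer: no

Derivation:
Old median = 16
Insert x = 16
New median = 16
Changed? no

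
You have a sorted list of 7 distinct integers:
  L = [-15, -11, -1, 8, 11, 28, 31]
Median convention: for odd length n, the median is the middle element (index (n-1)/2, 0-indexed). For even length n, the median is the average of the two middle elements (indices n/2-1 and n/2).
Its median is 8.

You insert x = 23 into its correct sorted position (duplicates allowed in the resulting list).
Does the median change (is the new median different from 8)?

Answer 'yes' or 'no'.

Old median = 8
Insert x = 23
New median = 19/2
Changed? yes

Answer: yes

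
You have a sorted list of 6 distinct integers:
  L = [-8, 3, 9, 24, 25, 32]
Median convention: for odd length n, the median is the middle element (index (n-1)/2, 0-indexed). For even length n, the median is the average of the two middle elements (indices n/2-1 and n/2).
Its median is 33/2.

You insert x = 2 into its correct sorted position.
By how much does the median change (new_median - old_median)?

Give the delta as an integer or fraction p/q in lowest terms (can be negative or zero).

Old median = 33/2
After inserting x = 2: new sorted = [-8, 2, 3, 9, 24, 25, 32]
New median = 9
Delta = 9 - 33/2 = -15/2

Answer: -15/2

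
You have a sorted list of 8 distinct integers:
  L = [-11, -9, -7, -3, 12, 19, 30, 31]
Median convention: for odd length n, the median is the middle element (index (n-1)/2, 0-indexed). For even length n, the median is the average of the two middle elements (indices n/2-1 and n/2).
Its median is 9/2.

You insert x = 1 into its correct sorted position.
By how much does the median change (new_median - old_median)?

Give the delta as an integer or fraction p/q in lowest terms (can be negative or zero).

Old median = 9/2
After inserting x = 1: new sorted = [-11, -9, -7, -3, 1, 12, 19, 30, 31]
New median = 1
Delta = 1 - 9/2 = -7/2

Answer: -7/2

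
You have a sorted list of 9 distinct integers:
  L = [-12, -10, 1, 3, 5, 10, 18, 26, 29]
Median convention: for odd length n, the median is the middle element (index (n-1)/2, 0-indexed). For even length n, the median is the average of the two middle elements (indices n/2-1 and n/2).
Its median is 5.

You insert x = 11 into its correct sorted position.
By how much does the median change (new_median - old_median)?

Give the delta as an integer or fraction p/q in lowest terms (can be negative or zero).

Old median = 5
After inserting x = 11: new sorted = [-12, -10, 1, 3, 5, 10, 11, 18, 26, 29]
New median = 15/2
Delta = 15/2 - 5 = 5/2

Answer: 5/2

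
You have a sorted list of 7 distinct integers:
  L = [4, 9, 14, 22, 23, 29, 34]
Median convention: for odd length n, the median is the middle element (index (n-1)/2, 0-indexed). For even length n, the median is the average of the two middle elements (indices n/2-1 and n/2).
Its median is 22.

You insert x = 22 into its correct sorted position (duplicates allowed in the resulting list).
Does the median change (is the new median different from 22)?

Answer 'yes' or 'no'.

Answer: no

Derivation:
Old median = 22
Insert x = 22
New median = 22
Changed? no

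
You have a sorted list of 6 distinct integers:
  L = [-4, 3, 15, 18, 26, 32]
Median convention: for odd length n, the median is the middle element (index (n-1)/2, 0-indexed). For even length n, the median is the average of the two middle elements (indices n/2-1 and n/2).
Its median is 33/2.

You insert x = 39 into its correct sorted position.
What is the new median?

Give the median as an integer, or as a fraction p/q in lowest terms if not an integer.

Old list (sorted, length 6): [-4, 3, 15, 18, 26, 32]
Old median = 33/2
Insert x = 39
Old length even (6). Middle pair: indices 2,3 = 15,18.
New length odd (7). New median = single middle element.
x = 39: 6 elements are < x, 0 elements are > x.
New sorted list: [-4, 3, 15, 18, 26, 32, 39]
New median = 18

Answer: 18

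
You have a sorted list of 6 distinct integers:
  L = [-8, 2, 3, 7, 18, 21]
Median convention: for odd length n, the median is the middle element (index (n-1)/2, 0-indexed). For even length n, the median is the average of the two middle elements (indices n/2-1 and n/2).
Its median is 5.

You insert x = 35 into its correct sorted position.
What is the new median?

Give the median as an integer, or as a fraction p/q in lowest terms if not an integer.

Answer: 7

Derivation:
Old list (sorted, length 6): [-8, 2, 3, 7, 18, 21]
Old median = 5
Insert x = 35
Old length even (6). Middle pair: indices 2,3 = 3,7.
New length odd (7). New median = single middle element.
x = 35: 6 elements are < x, 0 elements are > x.
New sorted list: [-8, 2, 3, 7, 18, 21, 35]
New median = 7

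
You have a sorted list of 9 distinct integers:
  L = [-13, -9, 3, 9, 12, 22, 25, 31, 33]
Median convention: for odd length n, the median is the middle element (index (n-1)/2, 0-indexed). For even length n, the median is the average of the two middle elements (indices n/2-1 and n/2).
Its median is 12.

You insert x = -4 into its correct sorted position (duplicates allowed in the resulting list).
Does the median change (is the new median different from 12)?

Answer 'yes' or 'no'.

Answer: yes

Derivation:
Old median = 12
Insert x = -4
New median = 21/2
Changed? yes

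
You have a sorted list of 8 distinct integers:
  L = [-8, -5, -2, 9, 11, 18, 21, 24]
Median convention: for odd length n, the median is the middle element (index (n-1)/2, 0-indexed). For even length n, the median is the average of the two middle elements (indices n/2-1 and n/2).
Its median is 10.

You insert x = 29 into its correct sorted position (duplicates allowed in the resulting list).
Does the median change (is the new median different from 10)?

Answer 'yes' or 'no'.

Answer: yes

Derivation:
Old median = 10
Insert x = 29
New median = 11
Changed? yes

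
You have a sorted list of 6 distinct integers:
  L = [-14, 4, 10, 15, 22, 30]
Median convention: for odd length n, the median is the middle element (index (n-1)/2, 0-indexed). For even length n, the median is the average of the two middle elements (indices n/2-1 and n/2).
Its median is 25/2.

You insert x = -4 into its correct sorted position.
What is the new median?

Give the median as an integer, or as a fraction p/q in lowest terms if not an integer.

Old list (sorted, length 6): [-14, 4, 10, 15, 22, 30]
Old median = 25/2
Insert x = -4
Old length even (6). Middle pair: indices 2,3 = 10,15.
New length odd (7). New median = single middle element.
x = -4: 1 elements are < x, 5 elements are > x.
New sorted list: [-14, -4, 4, 10, 15, 22, 30]
New median = 10

Answer: 10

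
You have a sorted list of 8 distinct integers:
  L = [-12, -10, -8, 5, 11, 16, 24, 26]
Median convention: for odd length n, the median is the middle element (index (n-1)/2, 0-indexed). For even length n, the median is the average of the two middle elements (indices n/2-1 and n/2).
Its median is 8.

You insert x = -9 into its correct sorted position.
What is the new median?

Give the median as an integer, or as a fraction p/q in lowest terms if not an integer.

Answer: 5

Derivation:
Old list (sorted, length 8): [-12, -10, -8, 5, 11, 16, 24, 26]
Old median = 8
Insert x = -9
Old length even (8). Middle pair: indices 3,4 = 5,11.
New length odd (9). New median = single middle element.
x = -9: 2 elements are < x, 6 elements are > x.
New sorted list: [-12, -10, -9, -8, 5, 11, 16, 24, 26]
New median = 5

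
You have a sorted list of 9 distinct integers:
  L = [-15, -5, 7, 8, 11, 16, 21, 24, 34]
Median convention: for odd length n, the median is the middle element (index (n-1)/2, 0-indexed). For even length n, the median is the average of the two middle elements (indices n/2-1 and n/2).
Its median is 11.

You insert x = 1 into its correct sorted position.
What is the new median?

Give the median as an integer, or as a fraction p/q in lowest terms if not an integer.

Answer: 19/2

Derivation:
Old list (sorted, length 9): [-15, -5, 7, 8, 11, 16, 21, 24, 34]
Old median = 11
Insert x = 1
Old length odd (9). Middle was index 4 = 11.
New length even (10). New median = avg of two middle elements.
x = 1: 2 elements are < x, 7 elements are > x.
New sorted list: [-15, -5, 1, 7, 8, 11, 16, 21, 24, 34]
New median = 19/2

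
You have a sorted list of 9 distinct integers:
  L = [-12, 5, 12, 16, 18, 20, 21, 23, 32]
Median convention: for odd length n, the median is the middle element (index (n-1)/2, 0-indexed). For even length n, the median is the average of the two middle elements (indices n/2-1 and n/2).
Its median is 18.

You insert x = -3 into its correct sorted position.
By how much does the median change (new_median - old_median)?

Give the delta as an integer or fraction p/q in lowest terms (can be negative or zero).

Answer: -1

Derivation:
Old median = 18
After inserting x = -3: new sorted = [-12, -3, 5, 12, 16, 18, 20, 21, 23, 32]
New median = 17
Delta = 17 - 18 = -1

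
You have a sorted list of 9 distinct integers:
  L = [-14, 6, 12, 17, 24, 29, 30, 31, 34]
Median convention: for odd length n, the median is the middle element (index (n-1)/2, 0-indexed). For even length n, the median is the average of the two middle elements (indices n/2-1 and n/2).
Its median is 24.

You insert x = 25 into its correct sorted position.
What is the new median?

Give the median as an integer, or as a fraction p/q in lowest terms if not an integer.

Old list (sorted, length 9): [-14, 6, 12, 17, 24, 29, 30, 31, 34]
Old median = 24
Insert x = 25
Old length odd (9). Middle was index 4 = 24.
New length even (10). New median = avg of two middle elements.
x = 25: 5 elements are < x, 4 elements are > x.
New sorted list: [-14, 6, 12, 17, 24, 25, 29, 30, 31, 34]
New median = 49/2

Answer: 49/2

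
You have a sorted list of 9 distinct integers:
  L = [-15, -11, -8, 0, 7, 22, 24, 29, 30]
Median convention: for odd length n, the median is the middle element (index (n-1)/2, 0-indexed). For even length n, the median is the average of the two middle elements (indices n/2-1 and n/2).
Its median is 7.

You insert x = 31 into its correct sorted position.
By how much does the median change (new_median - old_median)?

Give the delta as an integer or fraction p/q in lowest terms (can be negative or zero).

Old median = 7
After inserting x = 31: new sorted = [-15, -11, -8, 0, 7, 22, 24, 29, 30, 31]
New median = 29/2
Delta = 29/2 - 7 = 15/2

Answer: 15/2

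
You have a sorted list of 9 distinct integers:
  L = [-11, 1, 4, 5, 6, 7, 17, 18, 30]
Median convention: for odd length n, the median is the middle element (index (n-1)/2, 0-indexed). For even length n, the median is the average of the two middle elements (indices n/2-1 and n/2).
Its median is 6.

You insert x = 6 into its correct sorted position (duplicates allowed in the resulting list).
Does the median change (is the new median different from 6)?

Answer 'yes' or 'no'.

Old median = 6
Insert x = 6
New median = 6
Changed? no

Answer: no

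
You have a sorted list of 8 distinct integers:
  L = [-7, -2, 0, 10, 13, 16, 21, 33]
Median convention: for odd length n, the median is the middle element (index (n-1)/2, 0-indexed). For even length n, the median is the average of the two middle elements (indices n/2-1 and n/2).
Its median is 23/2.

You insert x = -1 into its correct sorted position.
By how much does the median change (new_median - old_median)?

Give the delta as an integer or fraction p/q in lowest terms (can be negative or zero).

Old median = 23/2
After inserting x = -1: new sorted = [-7, -2, -1, 0, 10, 13, 16, 21, 33]
New median = 10
Delta = 10 - 23/2 = -3/2

Answer: -3/2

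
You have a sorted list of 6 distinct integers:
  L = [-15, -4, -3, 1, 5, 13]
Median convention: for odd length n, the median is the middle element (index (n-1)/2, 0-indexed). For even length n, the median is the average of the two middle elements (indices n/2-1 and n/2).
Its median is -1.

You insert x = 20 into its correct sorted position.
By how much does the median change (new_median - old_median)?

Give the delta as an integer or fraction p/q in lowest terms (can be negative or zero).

Answer: 2

Derivation:
Old median = -1
After inserting x = 20: new sorted = [-15, -4, -3, 1, 5, 13, 20]
New median = 1
Delta = 1 - -1 = 2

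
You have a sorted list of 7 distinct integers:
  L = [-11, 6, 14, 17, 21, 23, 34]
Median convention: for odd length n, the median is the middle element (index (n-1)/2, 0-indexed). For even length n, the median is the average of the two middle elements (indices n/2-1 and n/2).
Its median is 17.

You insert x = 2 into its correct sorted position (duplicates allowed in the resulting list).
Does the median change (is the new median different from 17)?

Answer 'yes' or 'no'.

Old median = 17
Insert x = 2
New median = 31/2
Changed? yes

Answer: yes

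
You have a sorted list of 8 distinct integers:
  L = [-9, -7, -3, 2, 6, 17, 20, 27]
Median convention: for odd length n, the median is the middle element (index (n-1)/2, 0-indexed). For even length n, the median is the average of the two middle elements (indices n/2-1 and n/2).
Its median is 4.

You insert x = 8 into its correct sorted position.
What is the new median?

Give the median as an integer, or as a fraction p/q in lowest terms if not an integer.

Answer: 6

Derivation:
Old list (sorted, length 8): [-9, -7, -3, 2, 6, 17, 20, 27]
Old median = 4
Insert x = 8
Old length even (8). Middle pair: indices 3,4 = 2,6.
New length odd (9). New median = single middle element.
x = 8: 5 elements are < x, 3 elements are > x.
New sorted list: [-9, -7, -3, 2, 6, 8, 17, 20, 27]
New median = 6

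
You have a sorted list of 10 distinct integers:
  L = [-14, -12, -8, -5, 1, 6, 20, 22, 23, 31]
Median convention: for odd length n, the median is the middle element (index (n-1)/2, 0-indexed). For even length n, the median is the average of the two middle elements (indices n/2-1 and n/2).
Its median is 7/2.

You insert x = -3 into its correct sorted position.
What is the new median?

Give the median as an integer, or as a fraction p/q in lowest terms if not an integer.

Answer: 1

Derivation:
Old list (sorted, length 10): [-14, -12, -8, -5, 1, 6, 20, 22, 23, 31]
Old median = 7/2
Insert x = -3
Old length even (10). Middle pair: indices 4,5 = 1,6.
New length odd (11). New median = single middle element.
x = -3: 4 elements are < x, 6 elements are > x.
New sorted list: [-14, -12, -8, -5, -3, 1, 6, 20, 22, 23, 31]
New median = 1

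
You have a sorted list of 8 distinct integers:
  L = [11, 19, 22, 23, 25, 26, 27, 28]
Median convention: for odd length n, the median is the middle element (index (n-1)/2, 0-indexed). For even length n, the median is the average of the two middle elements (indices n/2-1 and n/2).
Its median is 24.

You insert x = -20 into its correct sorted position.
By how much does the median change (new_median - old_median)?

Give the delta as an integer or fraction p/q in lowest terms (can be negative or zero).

Old median = 24
After inserting x = -20: new sorted = [-20, 11, 19, 22, 23, 25, 26, 27, 28]
New median = 23
Delta = 23 - 24 = -1

Answer: -1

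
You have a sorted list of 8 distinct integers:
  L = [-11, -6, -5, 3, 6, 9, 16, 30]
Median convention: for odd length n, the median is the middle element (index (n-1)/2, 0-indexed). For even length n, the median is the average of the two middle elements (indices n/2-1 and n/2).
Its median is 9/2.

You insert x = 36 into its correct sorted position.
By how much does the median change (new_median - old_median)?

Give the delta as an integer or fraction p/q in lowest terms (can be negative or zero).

Answer: 3/2

Derivation:
Old median = 9/2
After inserting x = 36: new sorted = [-11, -6, -5, 3, 6, 9, 16, 30, 36]
New median = 6
Delta = 6 - 9/2 = 3/2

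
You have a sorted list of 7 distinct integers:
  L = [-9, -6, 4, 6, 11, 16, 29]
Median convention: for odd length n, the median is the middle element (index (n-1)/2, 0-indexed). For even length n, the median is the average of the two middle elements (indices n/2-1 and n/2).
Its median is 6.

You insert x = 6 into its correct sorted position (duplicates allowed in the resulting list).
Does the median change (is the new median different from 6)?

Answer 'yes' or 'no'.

Answer: no

Derivation:
Old median = 6
Insert x = 6
New median = 6
Changed? no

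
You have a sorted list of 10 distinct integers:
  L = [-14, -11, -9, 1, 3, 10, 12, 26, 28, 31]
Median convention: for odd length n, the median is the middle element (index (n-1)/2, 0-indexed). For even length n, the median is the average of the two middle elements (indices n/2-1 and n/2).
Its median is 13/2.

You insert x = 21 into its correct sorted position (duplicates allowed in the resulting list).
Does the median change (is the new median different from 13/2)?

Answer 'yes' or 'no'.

Answer: yes

Derivation:
Old median = 13/2
Insert x = 21
New median = 10
Changed? yes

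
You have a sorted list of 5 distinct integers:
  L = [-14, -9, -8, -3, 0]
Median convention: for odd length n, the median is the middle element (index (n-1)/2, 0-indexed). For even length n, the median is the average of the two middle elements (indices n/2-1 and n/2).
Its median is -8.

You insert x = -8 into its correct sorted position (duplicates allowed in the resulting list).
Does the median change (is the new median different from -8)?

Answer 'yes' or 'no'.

Answer: no

Derivation:
Old median = -8
Insert x = -8
New median = -8
Changed? no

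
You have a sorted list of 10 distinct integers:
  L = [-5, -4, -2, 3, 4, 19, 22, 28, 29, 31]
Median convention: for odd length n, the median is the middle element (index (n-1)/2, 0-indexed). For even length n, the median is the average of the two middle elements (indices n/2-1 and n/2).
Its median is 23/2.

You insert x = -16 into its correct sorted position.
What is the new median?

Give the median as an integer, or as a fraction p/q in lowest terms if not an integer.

Old list (sorted, length 10): [-5, -4, -2, 3, 4, 19, 22, 28, 29, 31]
Old median = 23/2
Insert x = -16
Old length even (10). Middle pair: indices 4,5 = 4,19.
New length odd (11). New median = single middle element.
x = -16: 0 elements are < x, 10 elements are > x.
New sorted list: [-16, -5, -4, -2, 3, 4, 19, 22, 28, 29, 31]
New median = 4

Answer: 4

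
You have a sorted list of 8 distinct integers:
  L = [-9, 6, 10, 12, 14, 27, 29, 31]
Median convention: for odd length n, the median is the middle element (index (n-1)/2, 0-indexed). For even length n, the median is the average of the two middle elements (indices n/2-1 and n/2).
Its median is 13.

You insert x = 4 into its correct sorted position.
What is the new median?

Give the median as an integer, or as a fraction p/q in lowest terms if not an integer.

Answer: 12

Derivation:
Old list (sorted, length 8): [-9, 6, 10, 12, 14, 27, 29, 31]
Old median = 13
Insert x = 4
Old length even (8). Middle pair: indices 3,4 = 12,14.
New length odd (9). New median = single middle element.
x = 4: 1 elements are < x, 7 elements are > x.
New sorted list: [-9, 4, 6, 10, 12, 14, 27, 29, 31]
New median = 12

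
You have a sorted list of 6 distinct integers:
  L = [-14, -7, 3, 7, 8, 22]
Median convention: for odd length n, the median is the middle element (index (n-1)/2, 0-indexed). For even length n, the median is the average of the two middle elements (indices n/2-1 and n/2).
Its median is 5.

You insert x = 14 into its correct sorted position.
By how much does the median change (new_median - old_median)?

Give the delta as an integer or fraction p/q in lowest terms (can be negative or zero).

Old median = 5
After inserting x = 14: new sorted = [-14, -7, 3, 7, 8, 14, 22]
New median = 7
Delta = 7 - 5 = 2

Answer: 2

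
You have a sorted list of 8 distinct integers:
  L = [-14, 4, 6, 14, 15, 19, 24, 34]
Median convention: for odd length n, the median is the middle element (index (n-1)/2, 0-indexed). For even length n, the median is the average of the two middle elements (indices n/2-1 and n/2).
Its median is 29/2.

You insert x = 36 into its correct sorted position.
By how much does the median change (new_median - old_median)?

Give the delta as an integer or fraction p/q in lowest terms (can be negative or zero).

Old median = 29/2
After inserting x = 36: new sorted = [-14, 4, 6, 14, 15, 19, 24, 34, 36]
New median = 15
Delta = 15 - 29/2 = 1/2

Answer: 1/2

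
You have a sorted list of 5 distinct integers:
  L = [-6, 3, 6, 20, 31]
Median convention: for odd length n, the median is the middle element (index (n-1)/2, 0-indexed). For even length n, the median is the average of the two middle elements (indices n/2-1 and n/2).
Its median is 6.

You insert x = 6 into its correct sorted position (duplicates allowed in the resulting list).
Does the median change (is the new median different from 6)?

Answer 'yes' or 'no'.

Answer: no

Derivation:
Old median = 6
Insert x = 6
New median = 6
Changed? no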